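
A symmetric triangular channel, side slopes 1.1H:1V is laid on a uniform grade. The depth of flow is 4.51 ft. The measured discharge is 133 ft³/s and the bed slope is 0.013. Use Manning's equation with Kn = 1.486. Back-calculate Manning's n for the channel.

n = 0.0401

For a triangular section with side slope z = 1.1: A = zy² = 1.1×4.51² = 22.37 ft²; P = 2y√(1+z²) = 2×4.51×1.487 = 13.41 ft.
Hydraulic radius R = A/P = 22.37/13.41 = 1.669 ft.
Rearranging Manning's equation: n = (1.486/Q) A R^(2/3) S^(1/2) = (1.486/133) × 22.37 × 1.669^(2/3) × √0.013 = 0.0401.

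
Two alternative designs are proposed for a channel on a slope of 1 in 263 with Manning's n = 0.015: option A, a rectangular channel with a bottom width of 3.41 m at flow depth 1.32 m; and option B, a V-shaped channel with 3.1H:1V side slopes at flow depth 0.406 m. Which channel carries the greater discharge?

Channel A: Flow area A = b·y = 3.41 × 1.32 = 4.501 m². Wetted perimeter P = b + 2y = 3.41 + 2×1.32 = 6.05 m. Hydraulic radius R = A/P = 4.501/6.05 = 0.744 m. Q_A = (1/0.015)·4.501·0.744^(2/3)·√0.003802 = 15.19 m³/s.
Channel B: For a triangular section with side slope z = 3.1: A = zy² = 3.1×0.406² = 0.511 m²; P = 2y√(1+z²) = 2×0.406×3.257 = 2.645 m. Hydraulic radius R = A/P = 0.511/2.645 = 0.1932 m. Q_B = (1/0.015)·0.511·0.1932^(2/3)·√0.003802 = 0.702 m³/s.
Q_A = 15.19 m³/s vs Q_B = 0.702 m³/s, so channel A carries more.

channel A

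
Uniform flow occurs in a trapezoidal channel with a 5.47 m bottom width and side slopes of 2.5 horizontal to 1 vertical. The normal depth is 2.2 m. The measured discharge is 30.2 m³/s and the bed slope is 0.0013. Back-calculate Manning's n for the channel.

With bottom width b = 5.47 m and side slope z = 2.5: A = (b + zy)y = (5.47 + 2.5×2.2)×2.2 = 24.13 m²; P = b + 2y√(1+z²) = 5.47 + 2×2.2×2.693 = 17.32 m.
Hydraulic radius R = A/P = 24.13/17.32 = 1.394 m.
Rearranging Manning's equation: n = (1/Q) A R^(2/3) S^(1/2) = (1/30.2) × 24.13 × 1.394^(2/3) × √0.0013 = 0.0359.

n = 0.0359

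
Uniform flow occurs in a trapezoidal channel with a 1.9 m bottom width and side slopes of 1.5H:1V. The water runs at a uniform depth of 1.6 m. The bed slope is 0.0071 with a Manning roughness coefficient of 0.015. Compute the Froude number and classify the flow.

supercritical

With bottom width b = 1.9 m and side slope z = 1.5: A = (b + zy)y = (1.9 + 1.5×1.6)×1.6 = 6.88 m²; P = b + 2y√(1+z²) = 1.9 + 2×1.6×1.803 = 7.669 m.
Hydraulic radius R = A/P = 6.88/7.669 = 0.8971 m.
V = (1/n) R^(2/3) √S = (1/0.015) × 0.8971^(2/3) × √0.0071 = 5.225 m/s. Hydraulic depth D_h = A/T = 6.88/6.7 = 1.027 m.
Froude number Fr = V/√(g·D_h) = 5.225/√(9.81×1.027) = 1.65, which is greater than 1, so the flow is supercritical.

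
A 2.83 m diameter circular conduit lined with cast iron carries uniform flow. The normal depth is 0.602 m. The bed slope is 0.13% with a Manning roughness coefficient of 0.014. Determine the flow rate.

For a circular section of diameter D = 2.83 m at depth y = 0.602 m, the central angle is θ = 2 arccos(1 − 2y/D) = 1.917 rad. Then A = (D²/8)(θ − sin θ) = 0.978 m² and P = Dθ/2 = 2.713 m.
Hydraulic radius R = A/P = 0.978/2.713 = 0.3605 m.
Manning's equation: Q = (1/n) A R^(2/3) S^(1/2) = (1/0.014) × 0.978 × 0.3605^(2/3) × 0.0013^(1/2) = 1.28 m³/s.

Q = 1.28 m³/s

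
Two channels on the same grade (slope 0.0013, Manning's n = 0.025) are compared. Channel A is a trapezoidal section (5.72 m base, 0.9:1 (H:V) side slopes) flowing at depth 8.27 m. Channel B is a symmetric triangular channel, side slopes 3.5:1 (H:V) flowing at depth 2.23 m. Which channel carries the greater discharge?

Channel A: With bottom width b = 5.72 m and side slope z = 0.9: A = (b + zy)y = (5.72 + 0.9×8.27)×8.27 = 108.9 m²; P = b + 2y√(1+z²) = 5.72 + 2×8.27×1.345 = 27.97 m. Hydraulic radius R = A/P = 108.9/27.97 = 3.892 m. Q_A = (1/0.025)·108.9·3.892^(2/3)·√0.0013 = 388.4 m³/s.
Channel B: For a triangular section with side slope z = 3.5: A = zy² = 3.5×2.23² = 17.41 m²; P = 2y√(1+z²) = 2×2.23×3.64 = 16.23 m. Hydraulic radius R = A/P = 17.41/16.23 = 1.072 m. Q_B = (1/0.025)·17.41·1.072^(2/3)·√0.0013 = 26.29 m³/s.
Q_A = 388.4 m³/s vs Q_B = 26.29 m³/s, so channel A carries more.

channel A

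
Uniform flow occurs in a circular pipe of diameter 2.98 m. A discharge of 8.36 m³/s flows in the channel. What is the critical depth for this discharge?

At critical depth, Q² T / (g A³) = 1, i.e. A³/T = Q²/g = 8.36²/9.81 = 7.124.
Trying y = 1.54 m: A³/T = 16.14 — too large.
Trying y = 0.977 m: A³/T = 2.814 — too small.
Trying y = 1.24 m: A³/T = 7.047 — close enough.

y_c = 1.24 m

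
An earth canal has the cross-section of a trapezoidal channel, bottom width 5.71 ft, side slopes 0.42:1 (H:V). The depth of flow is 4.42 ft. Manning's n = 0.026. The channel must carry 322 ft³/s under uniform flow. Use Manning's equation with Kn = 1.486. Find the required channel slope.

With bottom width b = 5.71 ft and side slope z = 0.42: A = (b + zy)y = (5.71 + 0.42×4.42)×4.42 = 33.44 ft²; P = b + 2y√(1+z²) = 5.71 + 2×4.42×1.085 = 15.3 ft.
Hydraulic radius R = A/P = 33.44/15.3 = 2.186 ft.
From Manning's equation, S = [nQ / (1.486 A R^(2/3))]² = [0.026 × 322 / (1.486 × 33.44 × 2.186^(2/3))]² = 0.01.

S = 0.01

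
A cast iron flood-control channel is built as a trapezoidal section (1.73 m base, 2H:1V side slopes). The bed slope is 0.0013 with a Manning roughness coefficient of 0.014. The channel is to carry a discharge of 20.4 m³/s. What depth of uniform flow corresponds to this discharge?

y_n = 1.66 m

Manning's equation rearranged: A R^(2/3) = nQ / (1·√S) = 0.014 × 20.4 / (√0.0013) = 7.921.
Trying y = 1.42 m: A R^(2/3) = 5.607 — too small.
Trying y = 2.02 m: A R^(2/3) = 12.29 — too large.
Trying y = 1.66 m: A R^(2/3) = 7.906 — matches.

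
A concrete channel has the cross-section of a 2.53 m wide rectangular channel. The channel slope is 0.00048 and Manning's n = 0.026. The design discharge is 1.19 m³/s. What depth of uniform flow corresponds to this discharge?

y_n = 0.869 m

Manning's equation rearranged: A R^(2/3) = nQ / (1·√S) = 0.026 × 1.19 / (√0.00048) = 1.412.
Try y = 0.769 m: A R^(2/3) = 1.19 — low.
Try y = 1.07 m: A R^(2/3) = 1.882 — high.
Try y = 0.869 m: A R^(2/3) = 1.413 — close enough.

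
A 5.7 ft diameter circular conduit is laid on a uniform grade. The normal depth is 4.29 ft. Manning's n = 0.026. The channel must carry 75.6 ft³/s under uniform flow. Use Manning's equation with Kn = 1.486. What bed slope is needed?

S = 0.002

For a circular section of diameter D = 5.7 ft at depth y = 4.29 ft, the central angle is θ = 2 arccos(1 − 2y/D) = 4.201 rad. Then A = (D²/8)(θ − sin θ) = 20.6 ft² and P = Dθ/2 = 11.97 ft.
Hydraulic radius R = A/P = 20.6/11.97 = 1.721 ft.
From Manning's equation, S = [nQ / (1.486 A R^(2/3))]² = [0.026 × 75.6 / (1.486 × 20.6 × 1.721^(2/3))]² = 0.002.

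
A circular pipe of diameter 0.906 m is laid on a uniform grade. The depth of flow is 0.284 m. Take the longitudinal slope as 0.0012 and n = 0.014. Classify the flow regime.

For a circular section of diameter D = 0.906 m at depth y = 0.284 m, the central angle is θ = 2 arccos(1 − 2y/D) = 2.377 rad. Then A = (D²/8)(θ − sin θ) = 0.1729 m² and P = Dθ/2 = 1.077 m.
Hydraulic radius R = A/P = 0.1729/1.077 = 0.1605 m.
V = (1/n) R^(2/3) √S = (1/0.014) × 0.1605^(2/3) × √0.0012 = 0.7309 m/s. Hydraulic depth D_h = A/T = 0.1729/0.8406 = 0.2056 m.
Froude number Fr = V/√(g·D_h) = 0.7309/√(9.81×0.2056) = 0.515, which is less than 1, so the flow is subcritical.

subcritical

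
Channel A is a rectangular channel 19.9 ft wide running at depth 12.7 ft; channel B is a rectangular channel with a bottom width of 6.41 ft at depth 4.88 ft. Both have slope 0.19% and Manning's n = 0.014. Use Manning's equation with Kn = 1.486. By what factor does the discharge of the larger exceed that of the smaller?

Channel A: Flow area A = b·y = 19.9 × 12.7 = 252.7 ft². Wetted perimeter P = b + 2y = 19.9 + 2×12.7 = 45.3 ft. Hydraulic radius R = A/P = 252.7/45.3 = 5.579 ft. Q_A = (1.486/0.014)·252.7·5.579^(2/3)·√0.0019 = 3678 ft³/s.
Channel B: Flow area A = b·y = 6.41 × 4.88 = 31.28 ft². Wetted perimeter P = b + 2y = 6.41 + 2×4.88 = 16.17 ft. Hydraulic radius R = A/P = 31.28/16.17 = 1.934 ft. Q_B = (1.486/0.014)·31.28·1.934^(2/3)·√0.0019 = 224.7 ft³/s.
The larger discharge is 3678 ft³/s and the smaller is 224.7 ft³/s; the ratio is 16.4.

16.4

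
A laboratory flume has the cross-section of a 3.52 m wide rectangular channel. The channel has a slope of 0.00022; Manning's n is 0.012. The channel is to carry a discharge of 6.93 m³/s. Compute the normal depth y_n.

Manning's equation rearranged: A R^(2/3) = nQ / (1·√S) = 0.012 × 6.93 / (√0.00022) = 5.607.
Trying y = 2.08 m: A R^(2/3) = 7.092 — high.
Trying y = 1.33 m: A R^(2/3) = 3.89 — low.
Trying y = 1.74 m: A R^(2/3) = 5.603 — close enough.

y_n = 1.74 m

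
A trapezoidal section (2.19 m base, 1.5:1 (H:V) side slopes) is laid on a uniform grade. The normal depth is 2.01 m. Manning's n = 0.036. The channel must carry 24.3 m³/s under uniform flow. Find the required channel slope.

S = 0.00609

With bottom width b = 2.19 m and side slope z = 1.5: A = (b + zy)y = (2.19 + 1.5×2.01)×2.01 = 10.46 m²; P = b + 2y√(1+z²) = 2.19 + 2×2.01×1.803 = 9.437 m.
Hydraulic radius R = A/P = 10.46/9.437 = 1.109 m.
From Manning's equation, S = [nQ / (1 A R^(2/3))]² = [0.036 × 24.3 / (1 × 10.46 × 1.109^(2/3))]² = 0.00609.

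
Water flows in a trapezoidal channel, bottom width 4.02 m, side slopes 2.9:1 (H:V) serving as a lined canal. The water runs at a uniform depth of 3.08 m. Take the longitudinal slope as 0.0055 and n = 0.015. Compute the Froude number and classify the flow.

With bottom width b = 4.02 m and side slope z = 2.9: A = (b + zy)y = (4.02 + 2.9×3.08)×3.08 = 39.89 m²; P = b + 2y√(1+z²) = 4.02 + 2×3.08×3.068 = 22.92 m.
Hydraulic radius R = A/P = 39.89/22.92 = 1.741 m.
V = (1/n) R^(2/3) √S = (1/0.015) × 1.741^(2/3) × √0.0055 = 7.155 m/s. Hydraulic depth D_h = A/T = 39.89/21.88 = 1.823 m.
Froude number Fr = V/√(g·D_h) = 7.155/√(9.81×1.823) = 1.69, which is greater than 1, so the flow is supercritical.

supercritical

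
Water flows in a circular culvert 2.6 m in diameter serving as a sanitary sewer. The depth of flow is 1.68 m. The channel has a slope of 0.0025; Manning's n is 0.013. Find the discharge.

Q = 11.5 m³/s

For a circular section of diameter D = 2.6 m at depth y = 1.68 m, the central angle is θ = 2 arccos(1 − 2y/D) = 3.735 rad. Then A = (D²/8)(θ − sin θ) = 3.628 m² and P = Dθ/2 = 4.855 m.
Hydraulic radius R = A/P = 3.628/4.855 = 0.7473 m.
Manning's equation: Q = (1/n) A R^(2/3) S^(1/2) = (1/0.013) × 3.628 × 0.7473^(2/3) × 0.0025^(1/2) = 11.5 m³/s.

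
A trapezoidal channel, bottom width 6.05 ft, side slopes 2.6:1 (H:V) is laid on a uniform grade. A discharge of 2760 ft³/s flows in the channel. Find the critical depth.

At critical depth, Q² T / (g A³) = 1, i.e. A³/T = Q²/g = 2760²/32.2 = 236600.
Trying y = 9.42 ft: A³/T = 432700 — high.
Trying y = 6.91 ft: A³/T = 108900 — low.
Trying y = 8.23 ft: A³/T = 236000 — ≈ 236600.

y_c = 8.23 ft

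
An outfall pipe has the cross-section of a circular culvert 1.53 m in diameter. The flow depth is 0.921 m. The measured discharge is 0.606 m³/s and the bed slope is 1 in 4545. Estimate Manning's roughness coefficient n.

For a circular section of diameter D = 1.53 m at depth y = 0.921 m, the central angle is θ = 2 arccos(1 − 2y/D) = 3.552 rad. Then A = (D²/8)(θ − sin θ) = 1.156 m² and P = Dθ/2 = 2.718 m.
Hydraulic radius R = A/P = 1.156/2.718 = 0.4255 m.
Rearranging Manning's equation: n = (1/Q) A R^(2/3) S^(1/2) = (1/0.606) × 1.156 × 0.4255^(2/3) × √0.00022 = 0.016.

n = 0.016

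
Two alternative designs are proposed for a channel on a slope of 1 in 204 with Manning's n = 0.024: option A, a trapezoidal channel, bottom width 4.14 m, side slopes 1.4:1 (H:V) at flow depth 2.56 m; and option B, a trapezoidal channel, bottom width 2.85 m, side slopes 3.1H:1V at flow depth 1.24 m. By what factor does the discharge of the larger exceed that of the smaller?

Channel A: With bottom width b = 4.14 m and side slope z = 1.4: A = (b + zy)y = (4.14 + 1.4×2.56)×2.56 = 19.77 m²; P = b + 2y√(1+z²) = 4.14 + 2×2.56×1.72 = 12.95 m. Hydraulic radius R = A/P = 19.77/12.95 = 1.527 m. Q_A = (1/0.024)·19.77·1.527^(2/3)·√0.004902 = 76.49 m³/s.
Channel B: With bottom width b = 2.85 m and side slope z = 3.1: A = (b + zy)y = (2.85 + 3.1×1.24)×1.24 = 8.301 m²; P = b + 2y√(1+z²) = 2.85 + 2×1.24×3.257 = 10.93 m. Hydraulic radius R = A/P = 8.301/10.93 = 0.7596 m. Q_B = (1/0.024)·8.301·0.7596^(2/3)·√0.004902 = 20.16 m³/s.
The larger discharge is 76.49 m³/s and the smaller is 20.16 m³/s; the ratio is 3.79.

3.79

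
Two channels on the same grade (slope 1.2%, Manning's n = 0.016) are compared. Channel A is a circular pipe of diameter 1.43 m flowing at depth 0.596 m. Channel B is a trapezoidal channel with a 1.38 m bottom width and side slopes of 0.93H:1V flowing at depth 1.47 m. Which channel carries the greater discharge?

Channel A: For a circular section of diameter D = 1.43 m at depth y = 0.596 m, the central angle is θ = 2 arccos(1 − 2y/D) = 2.807 rad. Then A = (D²/8)(θ − sin θ) = 0.6336 m² and P = Dθ/2 = 2.007 m. Hydraulic radius R = A/P = 0.6336/2.007 = 0.3157 m. Q_A = (1/0.016)·0.6336·0.3157^(2/3)·√0.012 = 2.011 m³/s.
Channel B: With bottom width b = 1.38 m and side slope z = 0.93: A = (b + zy)y = (1.38 + 0.93×1.47)×1.47 = 4.038 m²; P = b + 2y√(1+z²) = 1.38 + 2×1.47×1.366 = 5.395 m. Hydraulic radius R = A/P = 4.038/5.395 = 0.7485 m. Q_B = (1/0.016)·4.038·0.7485^(2/3)·√0.012 = 22.79 m³/s.
Q_A = 2.011 m³/s vs Q_B = 22.79 m³/s, so channel B carries more.

channel B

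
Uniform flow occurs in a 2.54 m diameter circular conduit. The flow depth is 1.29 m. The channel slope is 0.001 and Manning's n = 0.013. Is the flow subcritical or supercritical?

For a circular section of diameter D = 2.54 m at depth y = 1.29 m, the central angle is θ = 2 arccos(1 − 2y/D) = 3.173 rad. Then A = (D²/8)(θ − sin θ) = 2.584 m² and P = Dθ/2 = 4.03 m.
Hydraulic radius R = A/P = 2.584/4.03 = 0.6413 m.
V = (1/n) R^(2/3) √S = (1/0.013) × 0.6413^(2/3) × √0.001 = 1.809 m/s. Hydraulic depth D_h = A/T = 2.584/2.54 = 1.018 m.
Froude number Fr = V/√(g·D_h) = 1.809/√(9.81×1.018) = 0.573, which is less than 1, so the flow is subcritical.

subcritical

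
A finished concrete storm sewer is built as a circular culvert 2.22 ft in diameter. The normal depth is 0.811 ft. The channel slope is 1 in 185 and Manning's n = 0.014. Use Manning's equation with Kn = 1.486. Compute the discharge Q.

For a circular section of diameter D = 2.22 ft at depth y = 0.811 ft, the central angle is θ = 2 arccos(1 − 2y/D) = 2.596 rad. Then A = (D²/8)(θ − sin θ) = 1.28 ft² and P = Dθ/2 = 2.882 ft.
Hydraulic radius R = A/P = 1.28/2.882 = 0.4441 ft.
Manning's equation: Q = (1.486/n) A R^(2/3) S^(1/2) = (1.486/0.014) × 1.28 × 0.4441^(2/3) × 0.005405^(1/2) = 5.81 ft³/s.

Q = 5.81 ft³/s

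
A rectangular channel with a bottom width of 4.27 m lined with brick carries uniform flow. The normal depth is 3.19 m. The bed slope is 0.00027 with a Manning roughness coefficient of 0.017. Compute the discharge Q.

Flow area A = b·y = 4.27 × 3.19 = 13.62 m². Wetted perimeter P = b + 2y = 4.27 + 2×3.19 = 10.65 m.
Hydraulic radius R = A/P = 13.62/10.65 = 1.279 m.
Manning's equation: Q = (1/n) A R^(2/3) S^(1/2) = (1/0.017) × 13.62 × 1.279^(2/3) × 0.00027^(1/2) = 15.5 m³/s.

Q = 15.5 m³/s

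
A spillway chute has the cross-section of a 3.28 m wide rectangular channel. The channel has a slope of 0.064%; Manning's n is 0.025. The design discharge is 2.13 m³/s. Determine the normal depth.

y_n = 0.915 m

Manning's equation rearranged: A R^(2/3) = nQ / (1·√S) = 0.025 × 2.13 / (√0.00064) = 2.105.
Trying y = 0.633 m: A R^(2/3) = 1.231 — short.
Trying y = 1.01 m: A R^(2/3) = 2.422 — over.
Trying y = 0.915 m: A R^(2/3) = 2.105 — close enough.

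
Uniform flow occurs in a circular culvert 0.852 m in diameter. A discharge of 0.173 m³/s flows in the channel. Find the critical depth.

At critical depth, Q² T / (g A³) = 1, i.e. A³/T = Q²/g = 0.173²/9.81 = 0.003051.
Try y = 0.283 m: A³/T = 0.005654 — too large.
Try y = 0.2 m: A³/T = 0.001468 — too small.
Try y = 0.241 m: A³/T = 0.003034 — matches.

y_c = 0.241 m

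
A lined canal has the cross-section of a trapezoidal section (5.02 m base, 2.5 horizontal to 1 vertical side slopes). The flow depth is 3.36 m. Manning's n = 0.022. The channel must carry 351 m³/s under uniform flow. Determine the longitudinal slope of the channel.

S = 0.012

With bottom width b = 5.02 m and side slope z = 2.5: A = (b + zy)y = (5.02 + 2.5×3.36)×3.36 = 45.09 m²; P = b + 2y√(1+z²) = 5.02 + 2×3.36×2.693 = 23.11 m.
Hydraulic radius R = A/P = 45.09/23.11 = 1.951 m.
From Manning's equation, S = [nQ / (1 A R^(2/3))]² = [0.022 × 351 / (1 × 45.09 × 1.951^(2/3))]² = 0.012.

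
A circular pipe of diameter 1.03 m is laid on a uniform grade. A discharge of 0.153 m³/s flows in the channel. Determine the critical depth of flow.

y_c = 0.215 m

At critical depth, Q² T / (g A³) = 1, i.e. A³/T = Q²/g = 0.153²/9.81 = 0.002386.
Trying y = 0.163 m: A³/T = 0.0008081 — short.
Trying y = 0.269 m: A³/T = 0.005745 — over.
Trying y = 0.215 m: A³/T = 0.002396 — ≈ 0.002386.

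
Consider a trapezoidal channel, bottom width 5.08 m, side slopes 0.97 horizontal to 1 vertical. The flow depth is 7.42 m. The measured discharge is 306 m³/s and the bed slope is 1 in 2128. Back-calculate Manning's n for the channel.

n = 0.015

With bottom width b = 5.08 m and side slope z = 0.97: A = (b + zy)y = (5.08 + 0.97×7.42)×7.42 = 91.1 m²; P = b + 2y√(1+z²) = 5.08 + 2×7.42×1.393 = 25.75 m.
Hydraulic radius R = A/P = 91.1/25.75 = 3.537 m.
Rearranging Manning's equation: n = (1/Q) A R^(2/3) S^(1/2) = (1/306) × 91.1 × 3.537^(2/3) × √0.0004699 = 0.015.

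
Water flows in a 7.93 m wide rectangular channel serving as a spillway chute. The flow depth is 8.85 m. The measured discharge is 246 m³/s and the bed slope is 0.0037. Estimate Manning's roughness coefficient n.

n = 0.034

Flow area A = b·y = 7.93 × 8.85 = 70.18 m². Wetted perimeter P = b + 2y = 7.93 + 2×8.85 = 25.63 m.
Hydraulic radius R = A/P = 70.18/25.63 = 2.738 m.
Rearranging Manning's equation: n = (1/Q) A R^(2/3) S^(1/2) = (1/246) × 70.18 × 2.738^(2/3) × √0.0037 = 0.034.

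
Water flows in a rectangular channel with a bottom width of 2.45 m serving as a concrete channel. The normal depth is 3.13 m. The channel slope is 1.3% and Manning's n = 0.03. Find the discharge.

Flow area A = b·y = 2.45 × 3.13 = 7.668 m². Wetted perimeter P = b + 2y = 2.45 + 2×3.13 = 8.71 m.
Hydraulic radius R = A/P = 7.668/8.71 = 0.8804 m.
Manning's equation: Q = (1/n) A R^(2/3) S^(1/2) = (1/0.03) × 7.668 × 0.8804^(2/3) × 0.013^(1/2) = 26.8 m³/s.

Q = 26.8 m³/s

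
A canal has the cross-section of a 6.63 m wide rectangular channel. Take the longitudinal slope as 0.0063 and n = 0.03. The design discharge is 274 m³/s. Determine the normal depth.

y_n = 8.71 m

Manning's equation rearranged: A R^(2/3) = nQ / (1·√S) = 0.03 × 274 / (√0.0063) = 103.6.
At y = 11.1 m: A R^(2/3) = 137.5 — too large.
At y = 8.71 m: A R^(2/3) = 103.5 — ≈ 103.6.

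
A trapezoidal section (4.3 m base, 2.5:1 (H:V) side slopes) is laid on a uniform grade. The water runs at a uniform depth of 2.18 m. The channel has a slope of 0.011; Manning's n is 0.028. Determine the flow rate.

Q = 96.1 m³/s

With bottom width b = 4.3 m and side slope z = 2.5: A = (b + zy)y = (4.3 + 2.5×2.18)×2.18 = 21.26 m²; P = b + 2y√(1+z²) = 4.3 + 2×2.18×2.693 = 16.04 m.
Hydraulic radius R = A/P = 21.26/16.04 = 1.325 m.
Manning's equation: Q = (1/n) A R^(2/3) S^(1/2) = (1/0.028) × 21.26 × 1.325^(2/3) × 0.011^(1/2) = 96.1 m³/s.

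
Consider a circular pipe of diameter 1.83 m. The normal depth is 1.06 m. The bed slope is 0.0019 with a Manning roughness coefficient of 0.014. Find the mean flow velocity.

V = 1.96 m/s

For a circular section of diameter D = 1.83 m at depth y = 1.06 m, the central angle is θ = 2 arccos(1 − 2y/D) = 3.46 rad. Then A = (D²/8)(θ − sin θ) = 1.579 m² and P = Dθ/2 = 3.166 m.
Hydraulic radius R = A/P = 1.579/3.166 = 0.4989 m.
From Manning's equation, V = (1/n) R^(2/3) S^(1/2) = (1/0.014) × 0.4989^(2/3) × 0.0019^(1/2) = 1.96 m/s.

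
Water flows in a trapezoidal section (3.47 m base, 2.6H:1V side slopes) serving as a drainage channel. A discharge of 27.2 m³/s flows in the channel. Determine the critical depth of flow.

At critical depth, Q² T / (g A³) = 1, i.e. A³/T = Q²/g = 27.2²/9.81 = 75.42.
Try y = 0.985 m: A³/T = 24.4 — too small.
Try y = 1.54 m: A³/T = 132.8 — too large.
Try y = 1.33 m: A³/T = 75.32 — close enough.

y_c = 1.33 m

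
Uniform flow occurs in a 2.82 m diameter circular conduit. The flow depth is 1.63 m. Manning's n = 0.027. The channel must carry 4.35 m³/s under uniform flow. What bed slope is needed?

S = 0.0014

For a circular section of diameter D = 2.82 m at depth y = 1.63 m, the central angle is θ = 2 arccos(1 − 2y/D) = 3.455 rad. Then A = (D²/8)(θ − sin θ) = 3.741 m² and P = Dθ/2 = 4.871 m.
Hydraulic radius R = A/P = 3.741/4.871 = 0.7679 m.
From Manning's equation, S = [nQ / (1 A R^(2/3))]² = [0.027 × 4.35 / (1 × 3.741 × 0.7679^(2/3))]² = 0.0014.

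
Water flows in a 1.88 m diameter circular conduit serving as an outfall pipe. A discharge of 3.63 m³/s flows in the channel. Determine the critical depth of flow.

At critical depth, Q² T / (g A³) = 1, i.e. A³/T = Q²/g = 3.63²/9.81 = 1.343.
Try y = 0.722 m: A³/T = 0.5175 — low.
Try y = 1.1 m: A³/T = 2.593 — high.
Try y = 0.926 m: A³/T = 1.343 — ≈ 1.343.

y_c = 0.926 m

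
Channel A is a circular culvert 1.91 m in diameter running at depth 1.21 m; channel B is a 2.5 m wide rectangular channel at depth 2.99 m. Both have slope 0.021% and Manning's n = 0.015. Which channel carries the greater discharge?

channel B

Channel A: For a circular section of diameter D = 1.91 m at depth y = 1.21 m, the central angle is θ = 2 arccos(1 − 2y/D) = 3.682 rad. Then A = (D²/8)(θ − sin θ) = 1.914 m² and P = Dθ/2 = 3.516 m. Hydraulic radius R = A/P = 1.914/3.516 = 0.5442 m. Q_A = (1/0.015)·1.914·0.5442^(2/3)·√0.00021 = 1.232 m³/s.
Channel B: Flow area A = b·y = 2.5 × 2.99 = 7.475 m². Wetted perimeter P = b + 2y = 2.5 + 2×2.99 = 8.48 m. Hydraulic radius R = A/P = 7.475/8.48 = 0.8815 m. Q_B = (1/0.015)·7.475·0.8815^(2/3)·√0.00021 = 6.639 m³/s.
Q_A = 1.232 m³/s vs Q_B = 6.639 m³/s, so channel B carries more.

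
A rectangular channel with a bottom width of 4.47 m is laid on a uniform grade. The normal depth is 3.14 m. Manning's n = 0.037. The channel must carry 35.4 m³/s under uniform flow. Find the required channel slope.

S = 0.0061

Flow area A = b·y = 4.47 × 3.14 = 14.04 m². Wetted perimeter P = b + 2y = 4.47 + 2×3.14 = 10.75 m.
Hydraulic radius R = A/P = 14.04/10.75 = 1.306 m.
From Manning's equation, S = [nQ / (1 A R^(2/3))]² = [0.037 × 35.4 / (1 × 14.04 × 1.306^(2/3))]² = 0.0061.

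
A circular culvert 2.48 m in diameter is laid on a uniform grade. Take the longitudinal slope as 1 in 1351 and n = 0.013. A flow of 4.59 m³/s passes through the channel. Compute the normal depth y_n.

Manning's equation rearranged: A R^(2/3) = nQ / (1·√S) = 0.013 × 4.59 / (√0.0007402) = 2.193.
Try y = 1.54 m: A R^(2/3) = 2.485 — over.
Try y = 1.42 m: A R^(2/3) = 2.194 — ≈ 2.193.

y_n = 1.42 m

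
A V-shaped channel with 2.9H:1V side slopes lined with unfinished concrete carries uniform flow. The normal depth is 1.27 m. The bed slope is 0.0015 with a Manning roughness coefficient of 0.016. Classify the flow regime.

subcritical

For a triangular section with side slope z = 2.9: A = zy² = 2.9×1.27² = 4.677 m²; P = 2y√(1+z²) = 2×1.27×3.068 = 7.792 m.
Hydraulic radius R = A/P = 4.677/7.792 = 0.6003 m.
V = (1/n) R^(2/3) √S = (1/0.016) × 0.6003^(2/3) × √0.0015 = 1.723 m/s. Hydraulic depth D_h = A/T = 4.677/7.366 = 0.635 m.
Froude number Fr = V/√(g·D_h) = 1.723/√(9.81×0.635) = 0.69, which is less than 1, so the flow is subcritical.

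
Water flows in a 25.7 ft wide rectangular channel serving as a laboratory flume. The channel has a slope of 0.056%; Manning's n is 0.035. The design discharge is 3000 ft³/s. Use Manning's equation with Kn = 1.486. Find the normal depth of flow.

y_n = 27.4 ft

Manning's equation rearranged: A R^(2/3) = nQ / (1.486·√S) = 0.035 × 3000 / (1.486 × √0.00056) = 2986.
Trying y = 21.4 ft: A R^(2/3) = 2205 — too small.
Trying y = 34.3 ft: A R^(2/3) = 3912 — too large.
Trying y = 27.4 ft: A R^(2/3) = 2990 — ≈ 2986.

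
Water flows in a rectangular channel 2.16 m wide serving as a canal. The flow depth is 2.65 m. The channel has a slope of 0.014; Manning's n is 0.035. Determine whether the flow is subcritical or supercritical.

Flow area A = b·y = 2.16 × 2.65 = 5.724 m². Wetted perimeter P = b + 2y = 2.16 + 2×2.65 = 7.46 m.
Hydraulic radius R = A/P = 5.724/7.46 = 0.7673 m.
V = (1/n) R^(2/3) √S = (1/0.035) × 0.7673^(2/3) × √0.014 = 2.833 m/s. Hydraulic depth D_h = A/T = 5.724/2.16 = 2.65 m.
Froude number Fr = V/√(g·D_h) = 2.833/√(9.81×2.65) = 0.556, which is less than 1, so the flow is subcritical.

subcritical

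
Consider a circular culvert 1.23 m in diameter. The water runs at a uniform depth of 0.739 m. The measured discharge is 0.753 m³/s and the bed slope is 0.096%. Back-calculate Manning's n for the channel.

n = 0.015

For a circular section of diameter D = 1.23 m at depth y = 0.739 m, the central angle is θ = 2 arccos(1 − 2y/D) = 3.548 rad. Then A = (D²/8)(θ − sin θ) = 0.7456 m² and P = Dθ/2 = 2.182 m.
Hydraulic radius R = A/P = 0.7456/2.182 = 0.3417 m.
Rearranging Manning's equation: n = (1/Q) A R^(2/3) S^(1/2) = (1/0.753) × 0.7456 × 0.3417^(2/3) × √0.00096 = 0.015.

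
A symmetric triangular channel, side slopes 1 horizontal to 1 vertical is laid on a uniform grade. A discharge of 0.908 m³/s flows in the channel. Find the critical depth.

y_c = 0.7 m

At critical depth, Q² T / (g A³) = 1, i.e. A³/T = Q²/g = 0.908²/9.81 = 0.08404.
At y = 0.614 m: A³/T = 0.04363 — low.
At y = 0.795 m: A³/T = 0.1588 — high.
At y = 0.7 m: A³/T = 0.08403 — close enough.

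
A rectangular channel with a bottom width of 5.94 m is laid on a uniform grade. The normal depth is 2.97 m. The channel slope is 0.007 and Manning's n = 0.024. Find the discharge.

Q = 80.1 m³/s

Flow area A = b·y = 5.94 × 2.97 = 17.64 m². Wetted perimeter P = b + 2y = 5.94 + 2×2.97 = 11.88 m.
Hydraulic radius R = A/P = 17.64/11.88 = 1.485 m.
Manning's equation: Q = (1/n) A R^(2/3) S^(1/2) = (1/0.024) × 17.64 × 1.485^(2/3) × 0.007^(1/2) = 80.1 m³/s.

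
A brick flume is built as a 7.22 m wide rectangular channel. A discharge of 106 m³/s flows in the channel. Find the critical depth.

y_c = 2.8 m

For a rectangular channel, critical depth y_c = (q²/g)^(1/3) where q = Q/b = 106/7.22 = 14.68 m²/s.
So y_c = (14.68²/9.81)^(1/3) = 2.8 m.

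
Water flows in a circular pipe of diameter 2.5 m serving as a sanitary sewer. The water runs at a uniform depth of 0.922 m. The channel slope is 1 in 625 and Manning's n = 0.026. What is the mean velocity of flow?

For a circular section of diameter D = 2.5 m at depth y = 0.922 m, the central angle is θ = 2 arccos(1 − 2y/D) = 2.611 rad. Then A = (D²/8)(θ − sin θ) = 1.644 m² and P = Dθ/2 = 3.263 m.
Hydraulic radius R = A/P = 1.644/3.263 = 0.5038 m.
From Manning's equation, V = (1/n) R^(2/3) S^(1/2) = (1/0.026) × 0.5038^(2/3) × 0.0016^(1/2) = 0.974 m/s.

V = 0.974 m/s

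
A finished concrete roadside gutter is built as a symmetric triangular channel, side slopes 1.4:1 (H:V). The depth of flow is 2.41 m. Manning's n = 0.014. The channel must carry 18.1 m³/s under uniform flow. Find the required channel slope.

S = 0.000997

For a triangular section with side slope z = 1.4: A = zy² = 1.4×2.41² = 8.131 m²; P = 2y√(1+z²) = 2×2.41×1.72 = 8.293 m.
Hydraulic radius R = A/P = 8.131/8.293 = 0.9805 m.
From Manning's equation, S = [nQ / (1 A R^(2/3))]² = [0.014 × 18.1 / (1 × 8.131 × 0.9805^(2/3))]² = 0.000997.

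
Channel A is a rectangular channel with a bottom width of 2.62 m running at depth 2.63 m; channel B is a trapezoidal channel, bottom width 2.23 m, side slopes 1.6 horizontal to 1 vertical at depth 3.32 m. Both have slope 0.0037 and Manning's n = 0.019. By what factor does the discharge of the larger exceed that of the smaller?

5.65

Channel A: Flow area A = b·y = 2.62 × 2.63 = 6.891 m². Wetted perimeter P = b + 2y = 2.62 + 2×2.63 = 7.88 m. Hydraulic radius R = A/P = 6.891/7.88 = 0.8744 m. Q_A = (1/0.019)·6.891·0.8744^(2/3)·√0.0037 = 20.17 m³/s.
Channel B: With bottom width b = 2.23 m and side slope z = 1.6: A = (b + zy)y = (2.23 + 1.6×3.32)×3.32 = 25.04 m²; P = b + 2y√(1+z²) = 2.23 + 2×3.32×1.887 = 14.76 m. Hydraulic radius R = A/P = 25.04/14.76 = 1.697 m. Q_B = (1/0.019)·25.04·1.697^(2/3)·√0.0037 = 114 m³/s.
The larger discharge is 114 m³/s and the smaller is 20.17 m³/s; the ratio is 5.65.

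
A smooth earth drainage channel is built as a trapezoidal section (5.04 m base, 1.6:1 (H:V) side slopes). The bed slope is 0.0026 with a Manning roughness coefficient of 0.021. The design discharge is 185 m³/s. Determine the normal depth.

Manning's equation rearranged: A R^(2/3) = nQ / (1·√S) = 0.021 × 185 / (√0.0026) = 76.19.
At y = 4.87 m: A R^(2/3) = 120.2 — high.
At y = 3 m: A R^(2/3) = 43.75 — low.
At y = 3.93 m: A R^(2/3) = 76.23 — matches.

y_n = 3.93 m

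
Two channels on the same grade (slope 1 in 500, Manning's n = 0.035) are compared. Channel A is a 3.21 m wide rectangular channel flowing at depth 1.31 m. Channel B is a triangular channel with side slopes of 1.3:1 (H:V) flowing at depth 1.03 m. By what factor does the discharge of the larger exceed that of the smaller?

4.46

Channel A: Flow area A = b·y = 3.21 × 1.31 = 4.205 m². Wetted perimeter P = b + 2y = 3.21 + 2×1.31 = 5.83 m. Hydraulic radius R = A/P = 4.205/5.83 = 0.7213 m. Q_A = (1/0.035)·4.205·0.7213^(2/3)·√0.002 = 4.321 m³/s.
Channel B: For a triangular section with side slope z = 1.3: A = zy² = 1.3×1.03² = 1.379 m²; P = 2y√(1+z²) = 2×1.03×1.64 = 3.379 m. Hydraulic radius R = A/P = 1.379/3.379 = 0.4082 m. Q_B = (1/0.035)·1.379·0.4082^(2/3)·√0.002 = 0.9697 m³/s.
The larger discharge is 4.321 m³/s and the smaller is 0.9697 m³/s; the ratio is 4.46.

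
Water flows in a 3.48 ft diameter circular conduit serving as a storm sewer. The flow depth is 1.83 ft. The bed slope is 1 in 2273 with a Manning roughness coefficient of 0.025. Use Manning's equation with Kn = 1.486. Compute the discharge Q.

For a circular section of diameter D = 3.48 ft at depth y = 1.83 ft, the central angle is θ = 2 arccos(1 − 2y/D) = 3.245 rad. Then A = (D²/8)(θ − sin θ) = 5.069 ft² and P = Dθ/2 = 5.646 ft.
Hydraulic radius R = A/P = 5.069/5.646 = 0.8977 ft.
Manning's equation: Q = (1.486/n) A R^(2/3) S^(1/2) = (1.486/0.025) × 5.069 × 0.8977^(2/3) × 0.0004399^(1/2) = 5.88 ft³/s.

Q = 5.88 ft³/s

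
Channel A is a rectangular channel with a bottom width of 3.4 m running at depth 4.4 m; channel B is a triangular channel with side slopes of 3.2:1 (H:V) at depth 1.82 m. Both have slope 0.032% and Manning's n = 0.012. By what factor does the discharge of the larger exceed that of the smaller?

1.78

Channel A: Flow area A = b·y = 3.4 × 4.4 = 14.96 m². Wetted perimeter P = b + 2y = 3.4 + 2×4.4 = 12.2 m. Hydraulic radius R = A/P = 14.96/12.2 = 1.226 m. Q_A = (1/0.012)·14.96·1.226^(2/3)·√0.00032 = 25.55 m³/s.
Channel B: For a triangular section with side slope z = 3.2: A = zy² = 3.2×1.82² = 10.6 m²; P = 2y√(1+z²) = 2×1.82×3.353 = 12.2 m. Hydraulic radius R = A/P = 10.6/12.2 = 0.8686 m. Q_B = (1/0.012)·10.6·0.8686^(2/3)·√0.00032 = 14.38 m³/s.
The larger discharge is 25.55 m³/s and the smaller is 14.38 m³/s; the ratio is 1.78.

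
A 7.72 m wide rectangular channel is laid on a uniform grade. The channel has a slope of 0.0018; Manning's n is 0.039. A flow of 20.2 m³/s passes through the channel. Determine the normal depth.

y_n = 2 m

Manning's equation rearranged: A R^(2/3) = nQ / (1·√S) = 0.039 × 20.2 / (√0.0018) = 18.57.
At y = 2.5 m: A R^(2/3) = 25.48 — over.
At y = 1.75 m: A R^(2/3) = 15.29 — short.
At y = 2 m: A R^(2/3) = 18.55 — ≈ 18.57.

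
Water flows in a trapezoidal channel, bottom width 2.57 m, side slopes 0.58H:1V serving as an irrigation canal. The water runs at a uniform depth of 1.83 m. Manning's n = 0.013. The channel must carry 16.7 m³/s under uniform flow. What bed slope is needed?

With bottom width b = 2.57 m and side slope z = 0.58: A = (b + zy)y = (2.57 + 0.58×1.83)×1.83 = 6.645 m²; P = b + 2y√(1+z²) = 2.57 + 2×1.83×1.156 = 6.801 m.
Hydraulic radius R = A/P = 6.645/6.801 = 0.9771 m.
From Manning's equation, S = [nQ / (1 A R^(2/3))]² = [0.013 × 16.7 / (1 × 6.645 × 0.9771^(2/3))]² = 0.0011.

S = 0.0011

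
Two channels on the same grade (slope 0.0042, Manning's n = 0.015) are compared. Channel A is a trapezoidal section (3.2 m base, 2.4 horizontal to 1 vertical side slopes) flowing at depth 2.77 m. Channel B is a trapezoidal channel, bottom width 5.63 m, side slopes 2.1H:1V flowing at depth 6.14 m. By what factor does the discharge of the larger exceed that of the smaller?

Channel A: With bottom width b = 3.2 m and side slope z = 2.4: A = (b + zy)y = (3.2 + 2.4×2.77)×2.77 = 27.28 m²; P = b + 2y√(1+z²) = 3.2 + 2×2.77×2.6 = 17.6 m. Hydraulic radius R = A/P = 27.28/17.6 = 1.55 m. Q_A = (1/0.015)·27.28·1.55^(2/3)·√0.0042 = 157.8 m³/s.
Channel B: With bottom width b = 5.63 m and side slope z = 2.1: A = (b + zy)y = (5.63 + 2.1×6.14)×6.14 = 113.7 m²; P = b + 2y√(1+z²) = 5.63 + 2×6.14×2.326 = 34.19 m. Hydraulic radius R = A/P = 113.7/34.19 = 3.326 m. Q_B = (1/0.015)·113.7·3.326^(2/3)·√0.0042 = 1095 m³/s.
The larger discharge is 1095 m³/s and the smaller is 157.8 m³/s; the ratio is 6.94.

6.94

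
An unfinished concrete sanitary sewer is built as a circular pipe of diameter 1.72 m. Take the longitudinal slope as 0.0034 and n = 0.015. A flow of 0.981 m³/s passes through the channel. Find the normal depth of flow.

y_n = 0.509 m

Manning's equation rearranged: A R^(2/3) = nQ / (1·√S) = 0.015 × 0.981 / (√0.0034) = 0.2524.
Try y = 0.395 m: A R^(2/3) = 0.1531 — too small.
Try y = 0.612 m: A R^(2/3) = 0.359 — too large.
Try y = 0.509 m: A R^(2/3) = 0.2525 — ≈ 0.2524.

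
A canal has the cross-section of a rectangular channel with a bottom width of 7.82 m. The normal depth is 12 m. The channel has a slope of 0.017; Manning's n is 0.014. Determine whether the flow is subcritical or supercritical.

Flow area A = b·y = 7.82 × 12 = 93.84 m². Wetted perimeter P = b + 2y = 7.82 + 2×12 = 31.82 m.
Hydraulic radius R = A/P = 93.84/31.82 = 2.949 m.
V = (1/n) R^(2/3) √S = (1/0.014) × 2.949^(2/3) × √0.017 = 19.15 m/s. Hydraulic depth D_h = A/T = 93.84/7.82 = 12 m.
Froude number Fr = V/√(g·D_h) = 19.15/√(9.81×12) = 1.77, which is greater than 1, so the flow is supercritical.

supercritical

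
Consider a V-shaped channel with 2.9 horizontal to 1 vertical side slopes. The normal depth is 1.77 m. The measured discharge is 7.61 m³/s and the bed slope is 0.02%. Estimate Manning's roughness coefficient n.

n = 0.015

For a triangular section with side slope z = 2.9: A = zy² = 2.9×1.77² = 9.085 m²; P = 2y√(1+z²) = 2×1.77×3.068 = 10.86 m.
Hydraulic radius R = A/P = 9.085/10.86 = 0.8367 m.
Rearranging Manning's equation: n = (1/Q) A R^(2/3) S^(1/2) = (1/7.61) × 9.085 × 0.8367^(2/3) × √0.0002 = 0.015.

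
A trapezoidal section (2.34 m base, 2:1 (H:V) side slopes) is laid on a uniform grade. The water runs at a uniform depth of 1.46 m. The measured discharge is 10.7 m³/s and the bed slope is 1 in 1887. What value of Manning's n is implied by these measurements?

n = 0.015

With bottom width b = 2.34 m and side slope z = 2: A = (b + zy)y = (2.34 + 2×1.46)×1.46 = 7.68 m²; P = b + 2y√(1+z²) = 2.34 + 2×1.46×2.236 = 8.869 m.
Hydraulic radius R = A/P = 7.68/8.869 = 0.8659 m.
Rearranging Manning's equation: n = (1/Q) A R^(2/3) S^(1/2) = (1/10.7) × 7.68 × 0.8659^(2/3) × √0.0005299 = 0.015.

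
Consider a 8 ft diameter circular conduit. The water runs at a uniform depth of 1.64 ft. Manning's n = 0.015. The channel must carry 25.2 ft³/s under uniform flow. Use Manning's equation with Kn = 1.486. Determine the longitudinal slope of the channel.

S = 0.0012

For a circular section of diameter D = 8 ft at depth y = 1.64 ft, the central angle is θ = 2 arccos(1 − 2y/D) = 1.879 rad. Then A = (D²/8)(θ − sin θ) = 7.414 ft² and P = Dθ/2 = 7.518 ft.
Hydraulic radius R = A/P = 7.414/7.518 = 0.9862 ft.
From Manning's equation, S = [nQ / (1.486 A R^(2/3))]² = [0.015 × 25.2 / (1.486 × 7.414 × 0.9862^(2/3))]² = 0.0012.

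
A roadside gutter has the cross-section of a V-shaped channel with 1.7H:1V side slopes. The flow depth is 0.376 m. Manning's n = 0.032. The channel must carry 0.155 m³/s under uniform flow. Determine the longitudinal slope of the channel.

For a triangular section with side slope z = 1.7: A = zy² = 1.7×0.376² = 0.2403 m²; P = 2y√(1+z²) = 2×0.376×1.972 = 1.483 m.
Hydraulic radius R = A/P = 0.2403/1.483 = 0.162 m.
From Manning's equation, S = [nQ / (1 A R^(2/3))]² = [0.032 × 0.155 / (1 × 0.2403 × 0.162^(2/3))]² = 0.00482.

S = 0.00482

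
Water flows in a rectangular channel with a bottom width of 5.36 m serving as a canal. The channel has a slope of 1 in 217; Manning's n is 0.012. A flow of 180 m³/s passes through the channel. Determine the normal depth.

Manning's equation rearranged: A R^(2/3) = nQ / (1·√S) = 0.012 × 180 / (√0.004608) = 31.82.
At y = 3.75 m: A R^(2/3) = 27.07 — low.
At y = 4.26 m: A R^(2/3) = 31.82 — matches.

y_n = 4.26 m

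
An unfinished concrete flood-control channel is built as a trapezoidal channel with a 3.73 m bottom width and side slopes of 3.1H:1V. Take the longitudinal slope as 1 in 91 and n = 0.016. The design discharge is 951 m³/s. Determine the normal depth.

Manning's equation rearranged: A R^(2/3) = nQ / (1·√S) = 0.016 × 951 / (√0.01099) = 145.2.
At y = 5.5 m: A R^(2/3) = 231.8 — high.
At y = 3.2 m: A R^(2/3) = 64.09 — low.
At y = 4.53 m: A R^(2/3) = 145.2 — matches.

y_n = 4.53 m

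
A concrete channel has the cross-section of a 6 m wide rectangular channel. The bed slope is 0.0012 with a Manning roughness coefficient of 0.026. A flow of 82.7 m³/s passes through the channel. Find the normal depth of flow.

Manning's equation rearranged: A R^(2/3) = nQ / (1·√S) = 0.026 × 82.7 / (√0.0012) = 62.07.
At y = 4.86 m: A R^(2/3) = 44.02 — too small.
At y = 7.59 m: A R^(2/3) = 75.86 — too large.
At y = 6.42 m: A R^(2/3) = 62.05 — matches.

y_n = 6.42 m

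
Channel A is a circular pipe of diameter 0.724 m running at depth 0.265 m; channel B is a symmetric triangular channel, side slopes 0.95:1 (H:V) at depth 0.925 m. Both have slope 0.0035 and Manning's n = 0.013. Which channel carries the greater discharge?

channel B

Channel A: For a circular section of diameter D = 0.724 m at depth y = 0.265 m, the central angle is θ = 2 arccos(1 − 2y/D) = 2.599 rad. Then A = (D²/8)(θ − sin θ) = 0.1365 m² and P = Dθ/2 = 0.9409 m. Hydraulic radius R = A/P = 0.1365/0.9409 = 0.145 m. Q_A = (1/0.013)·0.1365·0.145^(2/3)·√0.0035 = 0.1714 m³/s.
Channel B: For a triangular section with side slope z = 0.95: A = zy² = 0.95×0.925² = 0.8128 m²; P = 2y√(1+z²) = 2×0.925×1.379 = 2.552 m. Hydraulic radius R = A/P = 0.8128/2.552 = 0.3185 m. Q_B = (1/0.013)·0.8128·0.3185^(2/3)·√0.0035 = 1.725 m³/s.
Q_A = 0.1714 m³/s vs Q_B = 1.725 m³/s, so channel B carries more.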